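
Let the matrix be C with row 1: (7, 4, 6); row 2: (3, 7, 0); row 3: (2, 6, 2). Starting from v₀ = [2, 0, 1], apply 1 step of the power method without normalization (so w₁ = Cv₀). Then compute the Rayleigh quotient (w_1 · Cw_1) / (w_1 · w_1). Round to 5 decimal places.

λ ≈ 10.88983

w1 = Cv₀ = (7·2 + 4·0 + 6·1; 3·2 + 7·0 + 0·1; 2·2 + 6·0 + 2·1) = (20, 6, 6)
Cw1 = (200, 102, 88)
w1·Cw1 = 20·200 + 6·102 + 6·88 = 5140; w1·w1 = 20·20 + 6·6 + 6·6 = 472
λ ≈ 5140/472 = 10.88983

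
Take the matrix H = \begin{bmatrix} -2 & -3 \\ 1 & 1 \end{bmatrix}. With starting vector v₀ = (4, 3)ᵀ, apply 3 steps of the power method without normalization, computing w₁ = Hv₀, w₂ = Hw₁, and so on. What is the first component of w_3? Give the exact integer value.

w1 = Hv₀ = (-17, 7)
w2 = Hw1 = (13, -10)
w3 = Hw2 = (4, 3)
The requested component of w3 is 4.

4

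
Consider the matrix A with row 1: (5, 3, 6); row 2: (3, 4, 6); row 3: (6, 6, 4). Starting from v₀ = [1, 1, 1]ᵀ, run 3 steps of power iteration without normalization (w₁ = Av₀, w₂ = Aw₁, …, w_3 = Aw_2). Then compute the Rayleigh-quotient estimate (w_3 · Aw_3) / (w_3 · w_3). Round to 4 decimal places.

w1 = Av₀ = (5·1 + 3·1 + 6·1; 3·1 + 4·1 + 6·1; 6·1 + 6·1 + 4·1) = (14, 13, 16)
w2 = Aw1 = (5·14 + 3·13 + 6·16; 3·14 + 4·13 + 6·16; 6·14 + 6·13 + 4·16) = (205, 190, 226)
w3 = Aw2 = (2951, 2731, 3274)
Aw3 = (42592, 39421, 47188)
w3·Aw3 = 2951·42592 + 2731·39421 + 3274·47188 = 387841255; w3·w3 = 2951·2951 + 2731·2731 + 3274·3274 = 26885838
λ ≈ 387841255/26885838 = 14.4255

14.4255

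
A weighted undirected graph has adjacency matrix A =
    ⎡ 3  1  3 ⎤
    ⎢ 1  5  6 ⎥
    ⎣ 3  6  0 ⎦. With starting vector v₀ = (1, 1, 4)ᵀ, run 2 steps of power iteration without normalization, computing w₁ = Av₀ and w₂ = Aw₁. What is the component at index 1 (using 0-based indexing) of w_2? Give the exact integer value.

w1 = Av₀ = (16, 30, 9)
w2 = Aw1 = (105, 220, 228)
The requested component of w2 is 220.

220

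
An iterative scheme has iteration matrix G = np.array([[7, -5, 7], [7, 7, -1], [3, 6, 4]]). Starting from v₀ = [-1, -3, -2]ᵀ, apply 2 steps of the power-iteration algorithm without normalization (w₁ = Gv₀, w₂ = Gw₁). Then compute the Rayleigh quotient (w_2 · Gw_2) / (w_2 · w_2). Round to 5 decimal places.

10.02032

w1 = Gv₀ = (-6, -26, -29)
w2 = Gw1 = (-115, -195, -290)
Gw2 = (-1860, -1880, -2675)
w2·Gw2 = (-115)·(-1860) + (-195)·(-1880) + (-290)·(-2675) = 1356250; w2·w2 = (-115)·(-115) + (-195)·(-195) + (-290)·(-290) = 135350
λ ≈ 1356250/135350 = 10.02032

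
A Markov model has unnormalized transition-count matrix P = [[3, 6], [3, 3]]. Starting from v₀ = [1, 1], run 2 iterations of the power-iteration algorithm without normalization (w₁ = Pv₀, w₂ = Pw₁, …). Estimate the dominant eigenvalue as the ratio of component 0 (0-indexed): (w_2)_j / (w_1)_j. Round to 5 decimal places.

7.00000

w1 = Pv₀ = (3·1 + 6·1; 3·1 + 3·1) = (9, 6)
w2 = Pw1 = (3·9 + 6·6; 3·9 + 3·6) = (63, 45)
Ratio at component: 63 / 9 = 7.00000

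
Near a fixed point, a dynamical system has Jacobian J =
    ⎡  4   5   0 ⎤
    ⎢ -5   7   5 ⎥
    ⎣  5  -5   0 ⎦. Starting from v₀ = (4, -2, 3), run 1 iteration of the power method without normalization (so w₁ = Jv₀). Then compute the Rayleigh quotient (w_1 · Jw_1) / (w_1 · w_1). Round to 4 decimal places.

w1 = Jv₀ = (4·4 + 5·(-2) + 0·3; (-5)·4 + 7·(-2) + 5·3; 5·4 + (-5)·(-2) + 0·3) = (6, -19, 30)
Jw1 = (-71, -13, 125)
w1·Jw1 = 6·(-71) + (-19)·(-13) + 30·125 = 3571; w1·w1 = 6·6 + (-19)·(-19) + 30·30 = 1297
λ ≈ 3571/1297 = 2.7533

2.7533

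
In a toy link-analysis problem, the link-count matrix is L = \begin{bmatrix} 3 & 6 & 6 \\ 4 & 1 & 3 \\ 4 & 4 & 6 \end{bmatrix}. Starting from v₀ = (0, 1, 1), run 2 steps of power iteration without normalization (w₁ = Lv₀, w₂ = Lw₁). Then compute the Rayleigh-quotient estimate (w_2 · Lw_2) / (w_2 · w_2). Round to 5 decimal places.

w1 = Lv₀ = (12, 4, 10)
w2 = Lw1 = (120, 82, 124)
Lw2 = (1596, 934, 1552)
w2·Lw2 = 120·1596 + 82·934 + 124·1552 = 460556; w2·w2 = 120·120 + 82·82 + 124·124 = 36500
λ ≈ 460556/36500 = 12.61797

λ ≈ 12.61797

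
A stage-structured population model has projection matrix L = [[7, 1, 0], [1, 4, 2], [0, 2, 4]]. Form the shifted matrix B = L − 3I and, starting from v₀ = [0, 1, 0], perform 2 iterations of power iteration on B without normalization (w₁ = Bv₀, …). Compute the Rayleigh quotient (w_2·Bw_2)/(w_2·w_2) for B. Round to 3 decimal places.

B = L − 3I has rows (4, 1, 0); (1, 1, 2); (0, 2, 1)
w1 = Bv₀ = (4·0 + 1·1 + 0·0; 1·0 + 1·1 + 2·0; 0·0 + 2·1 + 1·0) = (1, 1, 2)
w2 = Bw1 = (4·1 + 1·1 + 0·2; 1·1 + 1·1 + 2·2; 0·1 + 2·1 + 1·2) = (5, 6, 4)
Bw2 = (26, 19, 16)
w2·Bw2 = 308; w2·w2 = 77; μ ≈ 308/77 = 4.000

4.000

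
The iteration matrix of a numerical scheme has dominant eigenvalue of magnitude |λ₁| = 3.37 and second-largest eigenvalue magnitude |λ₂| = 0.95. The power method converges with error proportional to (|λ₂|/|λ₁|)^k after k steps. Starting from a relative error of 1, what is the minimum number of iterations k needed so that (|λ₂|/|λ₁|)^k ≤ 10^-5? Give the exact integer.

|λ₂/λ₁| = 0.95/3.37 = 0.28190
Need k ≥ ln(10^-5) / ln(0.28190) = -11.5129 / -1.2662 ≈ 9.092
Smallest integer k satisfying the bound: 10

10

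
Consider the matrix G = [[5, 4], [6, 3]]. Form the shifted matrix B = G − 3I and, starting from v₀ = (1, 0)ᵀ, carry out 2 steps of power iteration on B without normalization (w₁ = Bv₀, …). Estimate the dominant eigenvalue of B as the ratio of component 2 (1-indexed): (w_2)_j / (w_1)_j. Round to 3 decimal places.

2.000

B = G − 3I has rows (2, 4); (6, 0)
w1 = Bv₀ = (2, 6)
w2 = Bw1 = (28, 12)
Ratio: 12/6 = 2.000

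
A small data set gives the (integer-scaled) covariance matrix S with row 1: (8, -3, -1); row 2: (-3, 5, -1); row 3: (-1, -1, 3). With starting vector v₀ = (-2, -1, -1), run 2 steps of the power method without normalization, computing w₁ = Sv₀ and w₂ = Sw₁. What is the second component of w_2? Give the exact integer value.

w1 = Sv₀ = (8·(-2) + (-3)·(-1) + (-1)·(-1); (-3)·(-2) + 5·(-1) + (-1)·(-1); (-1)·(-2) + (-1)·(-1) + 3·(-1)) = (-12, 2, 0)
w2 = Sw1 = (8·(-12) + (-3)·2 + (-1)·0; (-3)·(-12) + 5·2 + (-1)·0; (-1)·(-12) + (-1)·2 + 3·0) = (-102, 46, 10)
The requested component of w2 is 46.

46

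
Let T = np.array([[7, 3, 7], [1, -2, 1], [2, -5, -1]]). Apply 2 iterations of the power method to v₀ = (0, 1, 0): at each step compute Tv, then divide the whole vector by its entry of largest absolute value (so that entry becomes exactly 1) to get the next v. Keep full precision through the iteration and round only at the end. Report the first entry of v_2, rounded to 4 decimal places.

Tv0 = (3.00000, -2.00000, -5.00000); divide by -5.00000 → v1 = (-0.60000, 0.40000, 1.00000)
Tv1 = (4.00000, -0.40000, -4.20000); divide by -4.20000 → v2 = (-0.95238, 0.09524, 1.00000)
Requested entry of v2: -20/21 = -0.9524

-0.9524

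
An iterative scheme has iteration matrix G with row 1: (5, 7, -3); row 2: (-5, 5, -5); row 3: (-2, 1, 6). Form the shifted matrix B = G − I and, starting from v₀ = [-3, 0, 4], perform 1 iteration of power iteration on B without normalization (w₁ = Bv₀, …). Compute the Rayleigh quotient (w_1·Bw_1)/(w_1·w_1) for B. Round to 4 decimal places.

7.5677

B = G − I has rows (4, 7, -3); (-5, 4, -5); (-2, 1, 5)
w1 = Bv₀ = (-24, -5, 26)
Bw1 = (-209, -30, 173)
w1·Bw1 = 9664; w1·w1 = 1277; μ ≈ 9664/1277 = 7.5677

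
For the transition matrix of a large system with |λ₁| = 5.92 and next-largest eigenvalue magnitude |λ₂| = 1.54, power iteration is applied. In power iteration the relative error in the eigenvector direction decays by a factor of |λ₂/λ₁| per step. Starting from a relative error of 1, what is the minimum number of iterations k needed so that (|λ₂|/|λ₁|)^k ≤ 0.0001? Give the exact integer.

7

|λ₂/λ₁| = 1.54/5.92 = 0.26014
Need k ≥ ln(0.0001) / ln(0.26014) = -9.2103 / -1.3466 ≈ 6.840
Smallest integer k satisfying the bound: 7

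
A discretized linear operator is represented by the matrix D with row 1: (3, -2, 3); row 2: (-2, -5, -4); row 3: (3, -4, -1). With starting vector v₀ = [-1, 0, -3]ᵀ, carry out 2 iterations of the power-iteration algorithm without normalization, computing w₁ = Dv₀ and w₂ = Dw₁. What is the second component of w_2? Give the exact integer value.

-46

w1 = Dv₀ = (-12, 14, 0)
w2 = Dw1 = (-64, -46, -92)
The requested component of w2 is -46.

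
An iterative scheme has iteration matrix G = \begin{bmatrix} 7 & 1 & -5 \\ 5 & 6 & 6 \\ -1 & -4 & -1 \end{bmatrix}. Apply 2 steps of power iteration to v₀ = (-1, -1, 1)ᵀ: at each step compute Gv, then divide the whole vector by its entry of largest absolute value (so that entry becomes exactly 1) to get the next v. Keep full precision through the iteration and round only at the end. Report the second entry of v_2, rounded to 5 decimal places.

0.61207

Gv0 = (-13.000000, -5.000000, 4.000000); divide by -13.000000 → v1 = (1.000000, 0.384615, -0.307692)
Gv1 = (8.923077, 5.461538, -2.230769); divide by 8.923077 → v2 = (1.000000, 0.612069, -0.250000)
Requested entry of v2: -71/-116 = 0.61207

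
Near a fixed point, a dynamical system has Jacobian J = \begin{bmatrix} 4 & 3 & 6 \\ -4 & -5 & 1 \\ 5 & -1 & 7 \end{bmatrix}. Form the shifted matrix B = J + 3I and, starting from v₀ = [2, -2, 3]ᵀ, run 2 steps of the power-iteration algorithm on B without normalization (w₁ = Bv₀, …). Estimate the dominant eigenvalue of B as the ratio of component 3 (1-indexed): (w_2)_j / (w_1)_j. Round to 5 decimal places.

μ ≈ 13.11905

B = J + 3I has rows (7, 3, 6); (-4, -2, 1); (5, -1, 10)
w1 = Bv₀ = (7·2 + 3·(-2) + 6·3; (-4)·2 + (-2)·(-2) + 1·3; 5·2 + (-1)·(-2) + 10·3) = (26, -1, 42)
w2 = Bw1 = (7·26 + 3·(-1) + 6·42; (-4)·26 + (-2)·(-1) + 1·42; 5·26 + (-1)·(-1) + 10·42) = (431, -60, 551)
Ratio: 551/42 = 13.11905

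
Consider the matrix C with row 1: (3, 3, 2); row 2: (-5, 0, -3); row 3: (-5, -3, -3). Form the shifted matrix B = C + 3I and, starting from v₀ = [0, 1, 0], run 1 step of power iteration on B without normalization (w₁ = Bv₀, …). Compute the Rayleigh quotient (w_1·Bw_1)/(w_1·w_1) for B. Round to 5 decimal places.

B = C + 3I has rows (6, 3, 2); (-5, 3, -3); (-5, -3, 0)
w1 = Bv₀ = (3, 3, -3)
Bw1 = (21, 3, -24)
w1·Bw1 = 144; w1·w1 = 27; μ ≈ 144/27 = 5.33333

μ ≈ 5.33333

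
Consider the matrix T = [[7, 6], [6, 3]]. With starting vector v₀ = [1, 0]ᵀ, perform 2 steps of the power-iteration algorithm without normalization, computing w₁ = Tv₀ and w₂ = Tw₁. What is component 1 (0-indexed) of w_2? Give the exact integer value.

w1 = Tv₀ = (7·1 + 6·0; 6·1 + 3·0) = (7, 6)
w2 = Tw1 = (7·7 + 6·6; 6·7 + 3·6) = (85, 60)
The requested component of w2 is 60.

60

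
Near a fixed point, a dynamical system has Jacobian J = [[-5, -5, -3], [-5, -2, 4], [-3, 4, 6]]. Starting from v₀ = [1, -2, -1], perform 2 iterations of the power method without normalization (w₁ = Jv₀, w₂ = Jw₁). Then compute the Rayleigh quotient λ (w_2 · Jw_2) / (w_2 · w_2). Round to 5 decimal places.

8.79960

w1 = Jv₀ = ((-5)·1 + (-5)·(-2) + (-3)·(-1); (-5)·1 + (-2)·(-2) + 4·(-1); (-3)·1 + 4·(-2) + 6·(-1)) = (8, -5, -17)
w2 = Jw1 = ((-5)·8 + (-5)·(-5) + (-3)·(-17); (-5)·8 + (-2)·(-5) + 4·(-17); (-3)·8 + 4·(-5) + 6·(-17)) = (36, -98, -146)
Jw2 = (748, -568, -1376)
w2·Jw2 = 36·748 + (-98)·(-568) + (-146)·(-1376) = 283488; w2·w2 = 36·36 + (-98)·(-98) + (-146)·(-146) = 32216
λ ≈ 283488/32216 = 8.79960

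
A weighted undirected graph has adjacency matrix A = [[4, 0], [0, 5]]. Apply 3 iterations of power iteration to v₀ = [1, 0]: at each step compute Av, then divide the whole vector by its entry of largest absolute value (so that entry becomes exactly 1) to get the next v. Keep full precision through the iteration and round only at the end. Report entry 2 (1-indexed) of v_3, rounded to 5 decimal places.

0.00000

Av0 = (4.000000, 0.000000); divide by 4.000000 → v1 = (1.000000, 0.000000)
Av1 = (4.000000, 0.000000); divide by 4.000000 → v2 = (1.000000, 0.000000)
Av2 = (4.000000, 0.000000); divide by 4.000000 → v3 = (1.000000, 0.000000)
Requested entry of v3: 0/64 = 0.00000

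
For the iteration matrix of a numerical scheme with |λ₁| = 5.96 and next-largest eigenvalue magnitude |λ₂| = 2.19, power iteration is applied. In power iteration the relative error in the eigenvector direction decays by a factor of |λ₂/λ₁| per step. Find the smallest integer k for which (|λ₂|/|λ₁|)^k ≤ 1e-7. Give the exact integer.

17

|λ₂/λ₁| = 2.19/5.96 = 0.36745
Need k ≥ ln(1e-7) / ln(0.36745) = -16.1181 / -1.0012 ≈ 16.099
Smallest integer k satisfying the bound: 17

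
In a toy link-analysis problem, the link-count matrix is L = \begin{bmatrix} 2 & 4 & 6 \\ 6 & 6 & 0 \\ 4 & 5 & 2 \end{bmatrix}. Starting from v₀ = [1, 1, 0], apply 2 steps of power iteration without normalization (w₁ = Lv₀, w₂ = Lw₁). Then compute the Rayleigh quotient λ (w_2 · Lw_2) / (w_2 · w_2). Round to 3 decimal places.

w1 = Lv₀ = (2·1 + 4·1 + 6·0; 6·1 + 6·1 + 0·0; 4·1 + 5·1 + 2·0) = (6, 12, 9)
w2 = Lw1 = (2·6 + 4·12 + 6·9; 6·6 + 6·12 + 0·9; 4·6 + 5·12 + 2·9) = (114, 108, 102)
Lw2 = (1272, 1332, 1200)
w2·Lw2 = 114·1272 + 108·1332 + 102·1200 = 411264; w2·w2 = 114·114 + 108·108 + 102·102 = 35064
λ ≈ 411264/35064 = 11.729

λ ≈ 11.729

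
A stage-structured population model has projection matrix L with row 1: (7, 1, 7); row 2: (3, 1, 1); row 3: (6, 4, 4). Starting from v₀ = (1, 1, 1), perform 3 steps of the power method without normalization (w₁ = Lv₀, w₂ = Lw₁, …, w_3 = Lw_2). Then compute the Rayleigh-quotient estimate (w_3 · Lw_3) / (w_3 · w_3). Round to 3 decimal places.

λ ≈ 12.984

w1 = Lv₀ = (15, 5, 14)
w2 = Lw1 = (208, 64, 166)
w3 = Lw2 = (2682, 854, 2168)
Lw3 = (34804, 11068, 28180)
w3·Lw3 = 2682·34804 + 854·11068 + 2168·28180 = 163890640; w3·w3 = 2682·2682 + 854·854 + 2168·2168 = 12622664
λ ≈ 163890640/12622664 = 12.984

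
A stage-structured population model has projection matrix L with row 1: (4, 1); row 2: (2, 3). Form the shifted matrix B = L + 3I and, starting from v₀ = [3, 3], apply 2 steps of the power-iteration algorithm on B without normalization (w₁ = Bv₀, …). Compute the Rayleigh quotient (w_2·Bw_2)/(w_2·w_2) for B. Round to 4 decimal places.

B = L + 3I has rows (7, 1); (2, 6)
w1 = Bv₀ = (7·3 + 1·3; 2·3 + 6·3) = (24, 24)
w2 = Bw1 = (7·24 + 1·24; 2·24 + 6·24) = (192, 192)
Bw2 = (1536, 1536)
w2·Bw2 = 589824; w2·w2 = 73728; μ ≈ 589824/73728 = 8.0000

8.0000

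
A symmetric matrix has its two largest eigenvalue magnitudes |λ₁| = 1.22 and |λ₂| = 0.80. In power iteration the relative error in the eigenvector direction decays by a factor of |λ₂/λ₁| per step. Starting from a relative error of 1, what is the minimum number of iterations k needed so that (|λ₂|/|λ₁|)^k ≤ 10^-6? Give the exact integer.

|λ₂/λ₁| = 0.80/1.22 = 0.65574
Need k ≥ ln(10^-6) / ln(0.65574) = -13.8155 / -0.4220 ≈ 32.739
Smallest integer k satisfying the bound: 33

33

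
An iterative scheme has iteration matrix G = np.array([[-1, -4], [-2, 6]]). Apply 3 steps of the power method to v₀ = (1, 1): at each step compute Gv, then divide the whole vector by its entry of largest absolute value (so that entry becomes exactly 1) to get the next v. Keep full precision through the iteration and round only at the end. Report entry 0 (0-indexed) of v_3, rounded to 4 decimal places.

Gv0 = (-5.00000, 4.00000); divide by -5.00000 → v1 = (1.00000, -0.80000)
Gv1 = (2.20000, -6.80000); divide by -6.80000 → v2 = (-0.32353, 1.00000)
Gv2 = (-3.67647, 6.64706); divide by 6.64706 → v3 = (-0.55310, 1.00000)
Requested entry of v3: -125/226 = -0.5531

-0.5531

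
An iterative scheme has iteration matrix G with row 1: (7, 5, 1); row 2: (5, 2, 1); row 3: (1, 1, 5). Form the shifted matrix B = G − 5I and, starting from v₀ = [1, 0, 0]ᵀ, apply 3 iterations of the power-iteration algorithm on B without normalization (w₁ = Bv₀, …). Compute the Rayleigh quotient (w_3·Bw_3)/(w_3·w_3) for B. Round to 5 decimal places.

B = G − 5I has rows (2, 5, 1); (5, -3, 1); (1, 1, 0)
w1 = Bv₀ = (2·1 + 5·0 + 1·0; 5·1 + (-3)·0 + 1·0; 1·1 + 1·0 + 0·0) = (2, 5, 1)
w2 = Bw1 = (2·2 + 5·5 + 1·1; 5·2 + (-3)·5 + 1·1; 1·2 + 1·5 + 0·1) = (30, -4, 7)
w3 = Bw2 = (47, 169, 26)
Bw3 = (965, -246, 216)
w3·Bw3 = 9397; w3·w3 = 31446; μ ≈ 9397/31446 = 0.29883

μ ≈ 0.29883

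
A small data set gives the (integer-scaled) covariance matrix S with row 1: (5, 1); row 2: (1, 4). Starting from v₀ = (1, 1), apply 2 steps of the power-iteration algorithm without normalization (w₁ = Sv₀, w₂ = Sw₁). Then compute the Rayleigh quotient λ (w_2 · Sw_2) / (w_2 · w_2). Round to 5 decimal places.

5.60179

w1 = Sv₀ = (5·1 + 1·1; 1·1 + 4·1) = (6, 5)
w2 = Sw1 = (5·6 + 1·5; 1·6 + 4·5) = (35, 26)
Sw2 = (201, 139)
w2·Sw2 = 35·201 + 26·139 = 10649; w2·w2 = 35·35 + 26·26 = 1901
λ ≈ 10649/1901 = 5.60179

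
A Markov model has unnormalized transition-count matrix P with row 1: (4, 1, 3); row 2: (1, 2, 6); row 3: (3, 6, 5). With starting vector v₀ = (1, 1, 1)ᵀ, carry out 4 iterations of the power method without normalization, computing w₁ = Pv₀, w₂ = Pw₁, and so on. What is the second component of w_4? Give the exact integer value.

13162

w1 = Pv₀ = (4·1 + 1·1 + 3·1; 1·1 + 2·1 + 6·1; 3·1 + 6·1 + 5·1) = (8, 9, 14)
w2 = Pw1 = (4·8 + 1·9 + 3·14; 1·8 + 2·9 + 6·14; 3·8 + 6·9 + 5·14) = (83, 110, 148)
w3 = Pw2 = (886, 1191, 1649)
w4 = Pw3 = (9682, 13162, 18049)
The requested component of w4 is 13162.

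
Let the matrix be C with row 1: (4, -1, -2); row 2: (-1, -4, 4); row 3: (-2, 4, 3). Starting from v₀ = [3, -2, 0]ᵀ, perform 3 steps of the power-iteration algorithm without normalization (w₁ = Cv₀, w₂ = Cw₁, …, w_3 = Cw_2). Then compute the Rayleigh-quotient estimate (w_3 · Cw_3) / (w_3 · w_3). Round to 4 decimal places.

4.4775

w1 = Cv₀ = (4·3 + (-1)·(-2) + (-2)·0; (-1)·3 + (-4)·(-2) + 4·0; (-2)·3 + 4·(-2) + 3·0) = (14, 5, -14)
w2 = Cw1 = (4·14 + (-1)·5 + (-2)·(-14); (-1)·14 + (-4)·5 + 4·(-14); (-2)·14 + 4·5 + 3·(-14)) = (79, -90, -50)
w3 = Cw2 = (506, 81, -668)
Cw3 = (3279, -3502, -2692)
w3·Cw3 = 506·3279 + 81·(-3502) + (-668)·(-2692) = 3173768; w3·w3 = 506·506 + 81·81 + (-668)·(-668) = 708821
λ ≈ 3173768/708821 = 4.4775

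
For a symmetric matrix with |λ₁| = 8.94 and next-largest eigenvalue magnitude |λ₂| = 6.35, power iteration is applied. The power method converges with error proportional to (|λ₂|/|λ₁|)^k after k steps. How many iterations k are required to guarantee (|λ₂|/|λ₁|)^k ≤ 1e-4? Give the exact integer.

27

|λ₂/λ₁| = 6.35/8.94 = 0.71029
Need k ≥ ln(1e-4) / ln(0.71029) = -9.2103 / -0.3421 ≈ 26.924
Smallest integer k satisfying the bound: 27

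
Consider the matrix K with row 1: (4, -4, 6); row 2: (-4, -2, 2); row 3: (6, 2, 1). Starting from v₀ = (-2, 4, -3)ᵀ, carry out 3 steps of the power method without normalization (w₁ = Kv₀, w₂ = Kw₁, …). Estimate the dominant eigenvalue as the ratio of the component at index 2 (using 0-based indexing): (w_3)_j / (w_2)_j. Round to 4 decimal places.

w1 = Kv₀ = (-42, -6, -7)
w2 = Kw1 = (-186, 166, -271)
w3 = Kw2 = (-3034, -130, -1055)
Ratio at component: -1055 / -271 = 3.8930

3.8930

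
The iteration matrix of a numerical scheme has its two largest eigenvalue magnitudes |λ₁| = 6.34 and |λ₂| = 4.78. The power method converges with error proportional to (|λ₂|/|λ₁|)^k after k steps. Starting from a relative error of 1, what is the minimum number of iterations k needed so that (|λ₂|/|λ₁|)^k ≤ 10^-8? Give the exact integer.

66

|λ₂/λ₁| = 4.78/6.34 = 0.75394
Need k ≥ ln(10^-8) / ln(0.75394) = -18.4207 / -0.2824 ≈ 65.220
Smallest integer k satisfying the bound: 66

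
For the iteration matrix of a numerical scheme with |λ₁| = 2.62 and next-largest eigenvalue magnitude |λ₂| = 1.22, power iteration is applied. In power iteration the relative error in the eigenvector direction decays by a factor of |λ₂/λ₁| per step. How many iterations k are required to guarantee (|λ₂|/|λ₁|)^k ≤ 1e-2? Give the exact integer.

|λ₂/λ₁| = 1.22/2.62 = 0.46565
Need k ≥ ln(1e-2) / ln(0.46565) = -4.6052 / -0.7643 ≈ 6.025
Smallest integer k satisfying the bound: 7

7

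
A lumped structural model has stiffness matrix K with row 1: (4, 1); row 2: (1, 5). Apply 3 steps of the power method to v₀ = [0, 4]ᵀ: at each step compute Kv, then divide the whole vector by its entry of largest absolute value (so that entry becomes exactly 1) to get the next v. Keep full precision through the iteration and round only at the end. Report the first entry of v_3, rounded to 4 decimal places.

0.4460

Kv0 = (4.00000, 20.00000); divide by 20.00000 → v1 = (0.20000, 1.00000)
Kv1 = (1.80000, 5.20000); divide by 5.20000 → v2 = (0.34615, 1.00000)
Kv2 = (2.38462, 5.34615); divide by 5.34615 → v3 = (0.44604, 1.00000)
Requested entry of v3: 248/556 = 0.4460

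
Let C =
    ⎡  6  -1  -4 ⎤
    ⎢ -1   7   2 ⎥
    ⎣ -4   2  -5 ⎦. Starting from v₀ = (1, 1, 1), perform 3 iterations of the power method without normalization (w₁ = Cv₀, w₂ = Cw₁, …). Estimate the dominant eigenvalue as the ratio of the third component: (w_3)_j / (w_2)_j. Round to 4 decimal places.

w1 = Cv₀ = (1, 8, -7)
w2 = Cw1 = (26, 41, 47)
w3 = Cw2 = (-73, 355, -257)
Ratio at component: -257 / 47 = -5.4681

λ ≈ -5.4681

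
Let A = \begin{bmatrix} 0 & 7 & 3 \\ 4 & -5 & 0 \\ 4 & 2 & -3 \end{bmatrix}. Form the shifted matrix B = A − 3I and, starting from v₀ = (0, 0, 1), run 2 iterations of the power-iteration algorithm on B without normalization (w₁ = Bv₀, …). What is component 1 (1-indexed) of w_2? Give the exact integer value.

B = A − 3I has rows (-3, 7, 3); (4, -8, 0); (4, 2, -6)
w1 = Bv₀ = (3, 0, -6)
w2 = Bw1 = (-27, 12, 48)
Requested component of w2: -27

-27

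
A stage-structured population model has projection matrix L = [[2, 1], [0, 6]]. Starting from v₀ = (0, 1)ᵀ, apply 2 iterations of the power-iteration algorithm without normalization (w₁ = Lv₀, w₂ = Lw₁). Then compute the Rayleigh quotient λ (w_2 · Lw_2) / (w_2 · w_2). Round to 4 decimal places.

6.0235

w1 = Lv₀ = (2·0 + 1·1; 0·0 + 6·1) = (1, 6)
w2 = Lw1 = (2·1 + 1·6; 0·1 + 6·6) = (8, 36)
Lw2 = (52, 216)
w2·Lw2 = 8·52 + 36·216 = 8192; w2·w2 = 8·8 + 36·36 = 1360
λ ≈ 8192/1360 = 6.0235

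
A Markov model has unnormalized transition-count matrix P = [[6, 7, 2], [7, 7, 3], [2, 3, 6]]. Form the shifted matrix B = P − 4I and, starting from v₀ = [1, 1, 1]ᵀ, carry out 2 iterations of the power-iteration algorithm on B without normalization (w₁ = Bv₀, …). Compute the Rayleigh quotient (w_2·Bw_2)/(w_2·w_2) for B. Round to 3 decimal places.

μ ≈ 10.936

B = P − 4I has rows (2, 7, 2); (7, 3, 3); (2, 3, 2)
w1 = Bv₀ = (2·1 + 7·1 + 2·1; 7·1 + 3·1 + 3·1; 2·1 + 3·1 + 2·1) = (11, 13, 7)
w2 = Bw1 = (2·11 + 7·13 + 2·7; 7·11 + 3·13 + 3·7; 2·11 + 3·13 + 2·7) = (127, 137, 75)
Bw2 = (1363, 1525, 815)
w2·Bw2 = 443151; w2·w2 = 40523; μ ≈ 443151/40523 = 10.936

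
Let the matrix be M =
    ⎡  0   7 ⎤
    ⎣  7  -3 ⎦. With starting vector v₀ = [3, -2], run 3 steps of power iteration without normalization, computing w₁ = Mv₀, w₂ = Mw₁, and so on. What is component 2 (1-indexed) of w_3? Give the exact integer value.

1860

w1 = Mv₀ = (0·3 + 7·(-2); 7·3 + (-3)·(-2)) = (-14, 27)
w2 = Mw1 = (0·(-14) + 7·27; 7·(-14) + (-3)·27) = (189, -179)
w3 = Mw2 = (-1253, 1860)
The requested component of w3 is 1860.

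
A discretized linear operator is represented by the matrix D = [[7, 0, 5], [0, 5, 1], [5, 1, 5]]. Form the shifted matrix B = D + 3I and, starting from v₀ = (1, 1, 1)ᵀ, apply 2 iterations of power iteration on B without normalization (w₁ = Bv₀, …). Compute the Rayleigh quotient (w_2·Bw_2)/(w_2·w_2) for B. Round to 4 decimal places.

B = D + 3I has rows (10, 0, 5); (0, 8, 1); (5, 1, 8)
w1 = Bv₀ = (15, 9, 14)
w2 = Bw1 = (220, 86, 196)
Bw2 = (3180, 884, 2754)
w2·Bw2 = 1315408; w2·w2 = 94212; μ ≈ 1315408/94212 = 13.9622

μ ≈ 13.9622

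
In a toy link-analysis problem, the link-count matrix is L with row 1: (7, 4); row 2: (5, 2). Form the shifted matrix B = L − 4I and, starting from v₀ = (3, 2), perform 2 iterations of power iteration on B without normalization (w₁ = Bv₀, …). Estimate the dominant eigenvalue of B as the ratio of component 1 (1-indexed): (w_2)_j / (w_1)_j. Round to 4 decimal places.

B = L − 4I has rows (3, 4); (5, -2)
w1 = Bv₀ = (17, 11)
w2 = Bw1 = (95, 63)
Ratio: 95/17 = 5.5882

5.5882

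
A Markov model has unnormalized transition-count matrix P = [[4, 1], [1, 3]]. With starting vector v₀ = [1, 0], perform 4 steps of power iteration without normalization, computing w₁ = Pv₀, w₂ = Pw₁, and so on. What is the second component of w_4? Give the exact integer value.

w1 = Pv₀ = (4, 1)
w2 = Pw1 = (17, 7)
w3 = Pw2 = (75, 38)
w4 = Pw3 = (338, 189)
The requested component of w4 is 189.

189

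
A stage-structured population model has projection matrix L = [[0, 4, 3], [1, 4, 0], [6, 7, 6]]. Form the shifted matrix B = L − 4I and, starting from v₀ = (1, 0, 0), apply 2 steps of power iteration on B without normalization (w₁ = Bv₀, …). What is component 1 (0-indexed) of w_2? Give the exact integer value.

-4

B = L − 4I has rows (-4, 4, 3); (1, 0, 0); (6, 7, 2)
w1 = Bv₀ = (-4, 1, 6)
w2 = Bw1 = (38, -4, -5)
Requested component of w2: -4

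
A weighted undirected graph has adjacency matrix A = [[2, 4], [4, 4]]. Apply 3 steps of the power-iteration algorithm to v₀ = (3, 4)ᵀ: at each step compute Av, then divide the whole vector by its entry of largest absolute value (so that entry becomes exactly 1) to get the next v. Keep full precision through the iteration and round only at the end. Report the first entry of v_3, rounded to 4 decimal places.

Av0 = (22.00000, 28.00000); divide by 28.00000 → v1 = (0.78571, 1.00000)
Av1 = (5.57143, 7.14286); divide by 7.14286 → v2 = (0.78000, 1.00000)
Av2 = (5.56000, 7.12000); divide by 7.12000 → v3 = (0.78090, 1.00000)
Requested entry of v3: 1112/1424 = 0.7809

0.7809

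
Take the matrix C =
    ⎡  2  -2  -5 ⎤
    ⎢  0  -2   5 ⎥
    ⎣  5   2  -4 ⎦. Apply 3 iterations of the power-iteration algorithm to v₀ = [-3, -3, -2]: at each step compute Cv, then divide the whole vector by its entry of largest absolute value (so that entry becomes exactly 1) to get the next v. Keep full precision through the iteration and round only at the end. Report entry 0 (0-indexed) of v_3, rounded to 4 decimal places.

-0.2911

Cv0 = (10.00000, -4.00000, -13.00000); divide by -13.00000 → v1 = (-0.76923, 0.30769, 1.00000)
Cv1 = (-7.15385, 4.38462, -7.23077); divide by -7.23077 → v2 = (0.98936, -0.60638, 1.00000)
Cv2 = (-1.80851, 6.21277, -0.26596); divide by 6.21277 → v3 = (-0.29110, 1.00000, -0.04281)
Requested entry of v3: -170/584 = -0.2911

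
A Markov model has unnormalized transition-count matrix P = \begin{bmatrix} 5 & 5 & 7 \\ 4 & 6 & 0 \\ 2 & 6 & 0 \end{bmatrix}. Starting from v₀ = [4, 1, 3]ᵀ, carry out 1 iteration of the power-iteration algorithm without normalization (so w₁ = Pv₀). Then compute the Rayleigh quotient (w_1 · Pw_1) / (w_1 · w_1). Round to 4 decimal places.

λ ≈ 10.8140

w1 = Pv₀ = (5·4 + 5·1 + 7·3; 4·4 + 6·1 + 0·3; 2·4 + 6·1 + 0·3) = (46, 22, 14)
Pw1 = (438, 316, 224)
w1·Pw1 = 46·438 + 22·316 + 14·224 = 30236; w1·w1 = 46·46 + 22·22 + 14·14 = 2796
λ ≈ 30236/2796 = 10.8140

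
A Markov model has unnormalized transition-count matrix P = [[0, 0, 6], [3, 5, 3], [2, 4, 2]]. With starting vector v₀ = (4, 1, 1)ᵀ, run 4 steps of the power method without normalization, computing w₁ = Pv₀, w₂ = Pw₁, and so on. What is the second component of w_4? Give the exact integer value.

12364

w1 = Pv₀ = (0·4 + 0·1 + 6·1; 3·4 + 5·1 + 3·1; 2·4 + 4·1 + 2·1) = (6, 20, 14)
w2 = Pw1 = (0·6 + 0·20 + 6·14; 3·6 + 5·20 + 3·14; 2·6 + 4·20 + 2·14) = (84, 160, 120)
w3 = Pw2 = (720, 1412, 1048)
w4 = Pw3 = (6288, 12364, 9184)
The requested component of w4 is 12364.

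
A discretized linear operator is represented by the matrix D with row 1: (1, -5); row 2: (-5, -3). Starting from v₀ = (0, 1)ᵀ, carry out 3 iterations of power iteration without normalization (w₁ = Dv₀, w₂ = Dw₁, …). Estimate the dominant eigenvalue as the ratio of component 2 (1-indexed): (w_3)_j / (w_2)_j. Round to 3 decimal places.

λ ≈ -4.471

w1 = Dv₀ = (1·0 + (-5)·1; (-5)·0 + (-3)·1) = (-5, -3)
w2 = Dw1 = (1·(-5) + (-5)·(-3); (-5)·(-5) + (-3)·(-3)) = (10, 34)
w3 = Dw2 = (-160, -152)
Ratio at component: -152 / 34 = -4.471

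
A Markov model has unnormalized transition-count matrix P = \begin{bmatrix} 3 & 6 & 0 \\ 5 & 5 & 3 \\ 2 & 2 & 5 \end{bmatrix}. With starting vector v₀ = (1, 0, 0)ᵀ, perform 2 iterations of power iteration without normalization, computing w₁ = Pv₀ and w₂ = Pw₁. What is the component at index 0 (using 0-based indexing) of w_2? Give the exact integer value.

w1 = Pv₀ = (3·1 + 6·0 + 0·0; 5·1 + 5·0 + 3·0; 2·1 + 2·0 + 5·0) = (3, 5, 2)
w2 = Pw1 = (3·3 + 6·5 + 0·2; 5·3 + 5·5 + 3·2; 2·3 + 2·5 + 5·2) = (39, 46, 26)
The requested component of w2 is 39.

39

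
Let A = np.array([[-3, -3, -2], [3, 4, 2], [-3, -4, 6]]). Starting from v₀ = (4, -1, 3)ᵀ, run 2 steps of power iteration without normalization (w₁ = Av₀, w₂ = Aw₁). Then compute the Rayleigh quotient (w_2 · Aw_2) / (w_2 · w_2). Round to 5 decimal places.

λ ≈ 5.06984

w1 = Av₀ = ((-3)·4 + (-3)·(-1) + (-2)·3; 3·4 + 4·(-1) + 2·3; (-3)·4 + (-4)·(-1) + 6·3) = (-15, 14, 10)
w2 = Aw1 = ((-3)·(-15) + (-3)·14 + (-2)·10; 3·(-15) + 4·14 + 2·10; (-3)·(-15) + (-4)·14 + 6·10) = (-17, 31, 49)
Aw2 = (-140, 171, 221)
w2·Aw2 = (-17)·(-140) + 31·171 + 49·221 = 18510; w2·w2 = (-17)·(-17) + 31·31 + 49·49 = 3651
λ ≈ 18510/3651 = 5.06984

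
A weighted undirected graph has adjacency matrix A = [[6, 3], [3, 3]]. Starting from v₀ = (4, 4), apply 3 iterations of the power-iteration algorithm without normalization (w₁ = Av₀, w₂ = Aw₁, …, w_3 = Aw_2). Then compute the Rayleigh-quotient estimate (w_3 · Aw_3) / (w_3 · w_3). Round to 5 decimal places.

λ ≈ 7.85410

w1 = Av₀ = (6·4 + 3·4; 3·4 + 3·4) = (36, 24)
w2 = Aw1 = (6·36 + 3·24; 3·36 + 3·24) = (288, 180)
w3 = Aw2 = (2268, 1404)
Aw3 = (17820, 11016)
w3·Aw3 = 2268·17820 + 1404·11016 = 55882224; w3·w3 = 2268·2268 + 1404·1404 = 7115040
λ ≈ 55882224/7115040 = 7.85410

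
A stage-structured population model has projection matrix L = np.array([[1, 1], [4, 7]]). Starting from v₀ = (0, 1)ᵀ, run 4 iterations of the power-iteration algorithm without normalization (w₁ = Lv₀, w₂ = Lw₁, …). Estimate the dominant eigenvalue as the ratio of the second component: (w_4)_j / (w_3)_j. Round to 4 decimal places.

w1 = Lv₀ = (1, 7)
w2 = Lw1 = (8, 53)
w3 = Lw2 = (61, 403)
w4 = Lw3 = (464, 3065)
Ratio at component: 3065 / 403 = 7.6055

λ ≈ 7.6055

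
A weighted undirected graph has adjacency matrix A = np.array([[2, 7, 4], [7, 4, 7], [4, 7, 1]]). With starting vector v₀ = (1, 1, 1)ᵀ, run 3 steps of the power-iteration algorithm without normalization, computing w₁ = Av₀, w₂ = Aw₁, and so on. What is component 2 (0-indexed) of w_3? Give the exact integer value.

w1 = Av₀ = (2·1 + 7·1 + 4·1; 7·1 + 4·1 + 7·1; 4·1 + 7·1 + 1·1) = (13, 18, 12)
w2 = Aw1 = (2·13 + 7·18 + 4·12; 7·13 + 4·18 + 7·12; 4·13 + 7·18 + 1·12) = (200, 247, 190)
w3 = Aw2 = (2889, 3718, 2719)
The requested component of w3 is 2719.

2719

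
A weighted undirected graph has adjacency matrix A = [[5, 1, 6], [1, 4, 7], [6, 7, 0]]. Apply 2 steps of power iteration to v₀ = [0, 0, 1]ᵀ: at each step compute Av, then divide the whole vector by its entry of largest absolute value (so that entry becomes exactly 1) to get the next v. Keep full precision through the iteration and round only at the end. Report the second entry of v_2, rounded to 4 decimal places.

0.4000

Av0 = (6.00000, 7.00000, 0.00000); divide by 7.00000 → v1 = (0.85714, 1.00000, 0.00000)
Av1 = (5.28571, 4.85714, 12.14286); divide by 12.14286 → v2 = (0.43529, 0.40000, 1.00000)
Requested entry of v2: 34/85 = 0.4000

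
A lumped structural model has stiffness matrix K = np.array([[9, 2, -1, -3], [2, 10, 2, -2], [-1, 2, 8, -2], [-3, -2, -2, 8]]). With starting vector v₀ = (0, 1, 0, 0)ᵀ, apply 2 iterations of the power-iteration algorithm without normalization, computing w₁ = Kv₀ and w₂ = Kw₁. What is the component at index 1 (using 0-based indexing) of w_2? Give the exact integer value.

112

w1 = Kv₀ = (9·0 + 2·1 + (-1)·0 + (-3)·0; 2·0 + 10·1 + 2·0 + (-2)·0; (-1)·0 + 2·1 + 8·0 + (-2)·0; (-3)·0 + (-2)·1 + (-2)·0 + 8·0) = (2, 10, 2, -2)
w2 = Kw1 = (9·2 + 2·10 + (-1)·2 + (-3)·(-2); 2·2 + 10·10 + 2·2 + (-2)·(-2); (-1)·2 + 2·10 + 8·2 + (-2)·(-2); (-3)·2 + (-2)·10 + (-2)·2 + 8·(-2)) = (42, 112, 38, -46)
The requested component of w2 is 112.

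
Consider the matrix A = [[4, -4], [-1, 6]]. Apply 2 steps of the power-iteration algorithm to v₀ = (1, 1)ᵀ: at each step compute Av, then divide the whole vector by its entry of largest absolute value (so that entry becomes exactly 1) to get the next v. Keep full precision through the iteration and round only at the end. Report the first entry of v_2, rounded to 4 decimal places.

Av0 = (0.00000, 5.00000); divide by 5.00000 → v1 = (0.00000, 1.00000)
Av1 = (-4.00000, 6.00000); divide by 6.00000 → v2 = (-0.66667, 1.00000)
Requested entry of v2: -20/30 = -0.6667

-0.6667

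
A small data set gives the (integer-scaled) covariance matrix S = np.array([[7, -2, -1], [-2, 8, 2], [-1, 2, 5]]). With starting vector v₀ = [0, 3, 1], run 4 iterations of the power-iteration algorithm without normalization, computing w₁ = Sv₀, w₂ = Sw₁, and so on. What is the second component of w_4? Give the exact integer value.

w1 = Sv₀ = (7·0 + (-2)·3 + (-1)·1; (-2)·0 + 8·3 + 2·1; (-1)·0 + 2·3 + 5·1) = (-7, 26, 11)
w2 = Sw1 = (7·(-7) + (-2)·26 + (-1)·11; (-2)·(-7) + 8·26 + 2·11; (-1)·(-7) + 2·26 + 5·11) = (-112, 244, 114)
w3 = Sw2 = (-1386, 2404, 1170)
w4 = Sw3 = (-15680, 24344, 12044)
The requested component of w4 is 24344.

24344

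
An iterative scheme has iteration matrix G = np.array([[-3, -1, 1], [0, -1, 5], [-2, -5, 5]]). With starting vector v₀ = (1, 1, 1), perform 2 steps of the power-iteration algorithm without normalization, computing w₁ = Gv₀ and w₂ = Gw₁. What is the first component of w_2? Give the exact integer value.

3

w1 = Gv₀ = ((-3)·1 + (-1)·1 + 1·1; 0·1 + (-1)·1 + 5·1; (-2)·1 + (-5)·1 + 5·1) = (-3, 4, -2)
w2 = Gw1 = ((-3)·(-3) + (-1)·4 + 1·(-2); 0·(-3) + (-1)·4 + 5·(-2); (-2)·(-3) + (-5)·4 + 5·(-2)) = (3, -14, -24)
The requested component of w2 is 3.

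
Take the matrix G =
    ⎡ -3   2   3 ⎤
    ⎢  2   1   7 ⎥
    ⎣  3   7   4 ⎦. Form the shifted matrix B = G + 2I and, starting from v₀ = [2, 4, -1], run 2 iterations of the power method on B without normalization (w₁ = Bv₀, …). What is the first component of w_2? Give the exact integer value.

99

B = G + 2I has rows (-1, 2, 3); (2, 3, 7); (3, 7, 6)
w1 = Bv₀ = ((-1)·2 + 2·4 + 3·(-1); 2·2 + 3·4 + 7·(-1); 3·2 + 7·4 + 6·(-1)) = (3, 9, 28)
w2 = Bw1 = ((-1)·3 + 2·9 + 3·28; 2·3 + 3·9 + 7·28; 3·3 + 7·9 + 6·28) = (99, 229, 240)
Requested component of w2: 99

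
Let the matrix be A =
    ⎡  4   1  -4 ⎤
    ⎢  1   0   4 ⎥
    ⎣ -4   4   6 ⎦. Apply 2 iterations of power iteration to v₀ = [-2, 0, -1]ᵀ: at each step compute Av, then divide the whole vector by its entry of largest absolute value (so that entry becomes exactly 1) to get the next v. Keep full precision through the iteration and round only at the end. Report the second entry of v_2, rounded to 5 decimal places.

-0.13333

Av0 = (-4.000000, -6.000000, 2.000000); divide by -6.000000 → v1 = (0.666667, 1.000000, -0.333333)
Av1 = (5.000000, -0.666667, -0.666667); divide by 5.000000 → v2 = (1.000000, -0.133333, -0.133333)
Requested entry of v2: 4/-30 = -0.13333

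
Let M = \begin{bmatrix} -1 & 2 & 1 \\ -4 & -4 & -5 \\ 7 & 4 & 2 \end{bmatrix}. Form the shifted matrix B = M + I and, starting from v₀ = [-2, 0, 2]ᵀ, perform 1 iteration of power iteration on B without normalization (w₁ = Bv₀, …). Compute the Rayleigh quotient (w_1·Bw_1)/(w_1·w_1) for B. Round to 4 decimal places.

B = M + I has rows (0, 2, 1); (-4, -3, -5); (7, 4, 3)
w1 = Bv₀ = (0·(-2) + 2·0 + 1·2; (-4)·(-2) + (-3)·0 + (-5)·2; 7·(-2) + 4·0 + 3·2) = (2, -2, -8)
Bw1 = (-12, 38, -18)
w1·Bw1 = 44; w1·w1 = 72; μ ≈ 44/72 = 0.6111

μ ≈ 0.6111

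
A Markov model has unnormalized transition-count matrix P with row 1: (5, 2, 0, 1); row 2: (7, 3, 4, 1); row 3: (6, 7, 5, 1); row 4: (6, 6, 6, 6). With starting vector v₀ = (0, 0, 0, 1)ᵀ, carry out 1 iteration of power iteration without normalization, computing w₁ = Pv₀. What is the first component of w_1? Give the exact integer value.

w1 = Pv₀ = (1, 1, 1, 6)
The requested component of w1 is 1.

1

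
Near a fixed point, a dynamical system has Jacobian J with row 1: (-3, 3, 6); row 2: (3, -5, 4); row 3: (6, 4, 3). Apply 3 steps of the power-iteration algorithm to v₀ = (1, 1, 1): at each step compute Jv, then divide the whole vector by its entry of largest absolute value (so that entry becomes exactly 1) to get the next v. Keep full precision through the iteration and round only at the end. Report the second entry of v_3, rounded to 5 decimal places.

Jv0 = (6.000000, 2.000000, 13.000000); divide by 13.000000 → v1 = (0.461538, 0.153846, 1.000000)
Jv1 = (5.076923, 4.615385, 6.384615); divide by 6.384615 → v2 = (0.795181, 0.722892, 1.000000)
Jv2 = (5.783133, 2.771084, 10.662651); divide by 10.662651 → v3 = (0.542373, 0.259887, 1.000000)
Requested entry of v3: 230/885 = 0.25989

0.25989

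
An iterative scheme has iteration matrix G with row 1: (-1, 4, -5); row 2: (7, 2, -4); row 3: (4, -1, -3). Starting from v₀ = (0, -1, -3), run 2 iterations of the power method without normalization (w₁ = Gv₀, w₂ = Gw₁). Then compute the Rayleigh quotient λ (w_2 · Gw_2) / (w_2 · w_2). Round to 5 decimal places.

-2.21641

w1 = Gv₀ = (11, 10, 10)
w2 = Gw1 = (-21, 57, 4)
Gw2 = (229, -49, -153)
w2·Gw2 = (-21)·229 + 57·(-49) + 4·(-153) = -8214; w2·w2 = (-21)·(-21) + 57·57 + 4·4 = 3706
λ ≈ -8214/3706 = -2.21641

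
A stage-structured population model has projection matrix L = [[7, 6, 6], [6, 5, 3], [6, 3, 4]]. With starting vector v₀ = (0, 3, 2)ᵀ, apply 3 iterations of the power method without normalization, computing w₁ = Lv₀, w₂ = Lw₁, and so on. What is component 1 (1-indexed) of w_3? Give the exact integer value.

w1 = Lv₀ = (7·0 + 6·3 + 6·2; 6·0 + 5·3 + 3·2; 6·0 + 3·3 + 4·2) = (30, 21, 17)
w2 = Lw1 = (7·30 + 6·21 + 6·17; 6·30 + 5·21 + 3·17; 6·30 + 3·21 + 4·17) = (438, 336, 311)
w3 = Lw2 = (6948, 5241, 4880)
The requested component of w3 is 6948.

6948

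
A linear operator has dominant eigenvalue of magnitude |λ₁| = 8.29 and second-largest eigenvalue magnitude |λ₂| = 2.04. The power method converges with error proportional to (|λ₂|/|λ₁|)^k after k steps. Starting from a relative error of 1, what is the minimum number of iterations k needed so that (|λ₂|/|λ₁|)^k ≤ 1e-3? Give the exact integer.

5

|λ₂/λ₁| = 2.04/8.29 = 0.24608
Need k ≥ ln(1e-3) / ln(0.24608) = -6.9078 / -1.4021 ≈ 4.927
Smallest integer k satisfying the bound: 5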